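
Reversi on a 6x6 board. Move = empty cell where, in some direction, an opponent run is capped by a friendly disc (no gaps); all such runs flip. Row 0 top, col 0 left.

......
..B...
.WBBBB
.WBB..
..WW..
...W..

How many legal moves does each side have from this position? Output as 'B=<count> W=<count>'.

-- B to move --
(1,0): flips 1 -> legal
(1,1): no bracket -> illegal
(2,0): flips 1 -> legal
(3,0): flips 2 -> legal
(3,4): no bracket -> illegal
(4,0): flips 1 -> legal
(4,1): no bracket -> illegal
(4,4): no bracket -> illegal
(5,1): flips 1 -> legal
(5,2): flips 1 -> legal
(5,4): flips 1 -> legal
B mobility = 7
-- W to move --
(0,1): no bracket -> illegal
(0,2): flips 3 -> legal
(0,3): flips 1 -> legal
(1,1): no bracket -> illegal
(1,3): flips 3 -> legal
(1,4): no bracket -> illegal
(1,5): flips 2 -> legal
(3,4): flips 2 -> legal
(3,5): no bracket -> illegal
(4,1): no bracket -> illegal
(4,4): no bracket -> illegal
W mobility = 5

Answer: B=7 W=5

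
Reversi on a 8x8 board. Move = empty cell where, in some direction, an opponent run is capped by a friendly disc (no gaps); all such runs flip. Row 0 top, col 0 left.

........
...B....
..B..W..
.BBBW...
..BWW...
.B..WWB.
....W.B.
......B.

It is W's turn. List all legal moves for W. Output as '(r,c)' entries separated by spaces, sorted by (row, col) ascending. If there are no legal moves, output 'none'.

(0,2): no bracket -> illegal
(0,3): no bracket -> illegal
(0,4): no bracket -> illegal
(1,1): flips 2 -> legal
(1,2): no bracket -> illegal
(1,4): no bracket -> illegal
(2,0): no bracket -> illegal
(2,1): flips 1 -> legal
(2,3): flips 1 -> legal
(2,4): no bracket -> illegal
(3,0): flips 3 -> legal
(4,0): no bracket -> illegal
(4,1): flips 1 -> legal
(4,5): no bracket -> illegal
(4,6): no bracket -> illegal
(4,7): no bracket -> illegal
(5,0): no bracket -> illegal
(5,2): no bracket -> illegal
(5,3): no bracket -> illegal
(5,7): flips 1 -> legal
(6,0): no bracket -> illegal
(6,1): no bracket -> illegal
(6,2): no bracket -> illegal
(6,5): no bracket -> illegal
(6,7): no bracket -> illegal
(7,5): no bracket -> illegal
(7,7): flips 1 -> legal

Answer: (1,1) (2,1) (2,3) (3,0) (4,1) (5,7) (7,7)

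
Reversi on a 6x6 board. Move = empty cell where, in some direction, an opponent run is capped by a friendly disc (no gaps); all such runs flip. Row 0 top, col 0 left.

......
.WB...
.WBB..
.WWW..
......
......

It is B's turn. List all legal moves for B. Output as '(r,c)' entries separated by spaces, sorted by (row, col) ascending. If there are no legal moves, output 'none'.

(0,0): flips 1 -> legal
(0,1): no bracket -> illegal
(0,2): no bracket -> illegal
(1,0): flips 1 -> legal
(2,0): flips 1 -> legal
(2,4): no bracket -> illegal
(3,0): flips 1 -> legal
(3,4): no bracket -> illegal
(4,0): flips 1 -> legal
(4,1): flips 1 -> legal
(4,2): flips 1 -> legal
(4,3): flips 1 -> legal
(4,4): flips 1 -> legal

Answer: (0,0) (1,0) (2,0) (3,0) (4,0) (4,1) (4,2) (4,3) (4,4)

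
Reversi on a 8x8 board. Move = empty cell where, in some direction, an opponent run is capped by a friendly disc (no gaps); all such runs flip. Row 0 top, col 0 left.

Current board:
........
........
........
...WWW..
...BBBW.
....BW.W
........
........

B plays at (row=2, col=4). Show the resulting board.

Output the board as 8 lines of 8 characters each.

Answer: ........
........
....B...
...WBW..
...BBBW.
....BW.W
........
........

Derivation:
Place B at (2,4); scan 8 dirs for brackets.
Dir NW: first cell '.' (not opp) -> no flip
Dir N: first cell '.' (not opp) -> no flip
Dir NE: first cell '.' (not opp) -> no flip
Dir W: first cell '.' (not opp) -> no flip
Dir E: first cell '.' (not opp) -> no flip
Dir SW: opp run (3,3), next='.' -> no flip
Dir S: opp run (3,4) capped by B -> flip
Dir SE: opp run (3,5) (4,6) (5,7), next=edge -> no flip
All flips: (3,4)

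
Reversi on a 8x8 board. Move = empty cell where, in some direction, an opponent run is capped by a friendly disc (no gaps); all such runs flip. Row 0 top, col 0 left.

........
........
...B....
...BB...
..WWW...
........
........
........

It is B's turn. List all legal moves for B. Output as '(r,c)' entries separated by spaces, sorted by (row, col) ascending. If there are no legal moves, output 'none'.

Answer: (5,1) (5,2) (5,3) (5,4) (5,5)

Derivation:
(3,1): no bracket -> illegal
(3,2): no bracket -> illegal
(3,5): no bracket -> illegal
(4,1): no bracket -> illegal
(4,5): no bracket -> illegal
(5,1): flips 1 -> legal
(5,2): flips 1 -> legal
(5,3): flips 1 -> legal
(5,4): flips 1 -> legal
(5,5): flips 1 -> legal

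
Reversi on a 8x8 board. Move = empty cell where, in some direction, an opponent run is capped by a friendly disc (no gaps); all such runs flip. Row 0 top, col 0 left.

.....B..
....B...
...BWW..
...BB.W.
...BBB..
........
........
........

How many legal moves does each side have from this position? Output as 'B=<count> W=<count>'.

Answer: B=5 W=6

Derivation:
-- B to move --
(1,3): no bracket -> illegal
(1,5): flips 1 -> legal
(1,6): flips 1 -> legal
(2,6): flips 2 -> legal
(2,7): flips 1 -> legal
(3,5): no bracket -> illegal
(3,7): no bracket -> illegal
(4,6): no bracket -> illegal
(4,7): flips 2 -> legal
B mobility = 5
-- W to move --
(0,3): flips 1 -> legal
(0,4): flips 1 -> legal
(0,6): no bracket -> illegal
(1,2): no bracket -> illegal
(1,3): no bracket -> illegal
(1,5): no bracket -> illegal
(1,6): no bracket -> illegal
(2,2): flips 1 -> legal
(3,2): no bracket -> illegal
(3,5): no bracket -> illegal
(4,2): flips 1 -> legal
(4,6): no bracket -> illegal
(5,2): flips 2 -> legal
(5,3): no bracket -> illegal
(5,4): flips 3 -> legal
(5,5): no bracket -> illegal
(5,6): no bracket -> illegal
W mobility = 6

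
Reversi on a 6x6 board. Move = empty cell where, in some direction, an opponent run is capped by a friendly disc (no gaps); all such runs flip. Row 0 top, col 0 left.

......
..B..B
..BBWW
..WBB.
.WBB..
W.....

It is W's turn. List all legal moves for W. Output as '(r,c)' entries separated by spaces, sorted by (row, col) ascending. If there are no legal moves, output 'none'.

Answer: (0,2) (0,5) (1,4) (2,1) (3,5) (4,4) (5,1) (5,2) (5,4)

Derivation:
(0,1): no bracket -> illegal
(0,2): flips 2 -> legal
(0,3): no bracket -> illegal
(0,4): no bracket -> illegal
(0,5): flips 1 -> legal
(1,1): no bracket -> illegal
(1,3): no bracket -> illegal
(1,4): flips 1 -> legal
(2,1): flips 2 -> legal
(3,1): no bracket -> illegal
(3,5): flips 2 -> legal
(4,4): flips 3 -> legal
(4,5): no bracket -> illegal
(5,1): flips 2 -> legal
(5,2): flips 3 -> legal
(5,3): no bracket -> illegal
(5,4): flips 1 -> legal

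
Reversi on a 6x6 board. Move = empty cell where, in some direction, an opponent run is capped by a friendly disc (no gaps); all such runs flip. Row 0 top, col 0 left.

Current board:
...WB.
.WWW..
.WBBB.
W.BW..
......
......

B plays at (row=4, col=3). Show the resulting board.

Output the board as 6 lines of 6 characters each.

Place B at (4,3); scan 8 dirs for brackets.
Dir NW: first cell 'B' (not opp) -> no flip
Dir N: opp run (3,3) capped by B -> flip
Dir NE: first cell '.' (not opp) -> no flip
Dir W: first cell '.' (not opp) -> no flip
Dir E: first cell '.' (not opp) -> no flip
Dir SW: first cell '.' (not opp) -> no flip
Dir S: first cell '.' (not opp) -> no flip
Dir SE: first cell '.' (not opp) -> no flip
All flips: (3,3)

Answer: ...WB.
.WWW..
.WBBB.
W.BB..
...B..
......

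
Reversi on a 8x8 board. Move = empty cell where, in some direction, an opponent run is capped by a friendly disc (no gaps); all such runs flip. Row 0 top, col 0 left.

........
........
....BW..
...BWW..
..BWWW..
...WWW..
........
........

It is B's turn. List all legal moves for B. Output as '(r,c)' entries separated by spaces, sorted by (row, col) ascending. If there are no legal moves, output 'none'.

Answer: (2,6) (3,6) (4,6) (6,3) (6,4) (6,6)

Derivation:
(1,4): no bracket -> illegal
(1,5): no bracket -> illegal
(1,6): no bracket -> illegal
(2,3): no bracket -> illegal
(2,6): flips 1 -> legal
(3,2): no bracket -> illegal
(3,6): flips 2 -> legal
(4,6): flips 4 -> legal
(5,2): no bracket -> illegal
(5,6): no bracket -> illegal
(6,2): no bracket -> illegal
(6,3): flips 2 -> legal
(6,4): flips 4 -> legal
(6,5): no bracket -> illegal
(6,6): flips 2 -> legal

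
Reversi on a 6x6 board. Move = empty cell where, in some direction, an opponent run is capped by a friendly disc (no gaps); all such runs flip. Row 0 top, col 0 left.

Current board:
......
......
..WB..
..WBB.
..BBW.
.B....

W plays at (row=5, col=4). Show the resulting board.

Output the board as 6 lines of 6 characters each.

Answer: ......
......
..WB..
..WBB.
..BWW.
.B..W.

Derivation:
Place W at (5,4); scan 8 dirs for brackets.
Dir NW: opp run (4,3) capped by W -> flip
Dir N: first cell 'W' (not opp) -> no flip
Dir NE: first cell '.' (not opp) -> no flip
Dir W: first cell '.' (not opp) -> no flip
Dir E: first cell '.' (not opp) -> no flip
Dir SW: edge -> no flip
Dir S: edge -> no flip
Dir SE: edge -> no flip
All flips: (4,3)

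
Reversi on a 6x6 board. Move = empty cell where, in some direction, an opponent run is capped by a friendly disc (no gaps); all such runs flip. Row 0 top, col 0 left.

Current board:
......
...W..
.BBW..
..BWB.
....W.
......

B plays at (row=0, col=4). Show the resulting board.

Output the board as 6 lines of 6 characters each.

Answer: ....B.
...B..
.BBW..
..BWB.
....W.
......

Derivation:
Place B at (0,4); scan 8 dirs for brackets.
Dir NW: edge -> no flip
Dir N: edge -> no flip
Dir NE: edge -> no flip
Dir W: first cell '.' (not opp) -> no flip
Dir E: first cell '.' (not opp) -> no flip
Dir SW: opp run (1,3) capped by B -> flip
Dir S: first cell '.' (not opp) -> no flip
Dir SE: first cell '.' (not opp) -> no flip
All flips: (1,3)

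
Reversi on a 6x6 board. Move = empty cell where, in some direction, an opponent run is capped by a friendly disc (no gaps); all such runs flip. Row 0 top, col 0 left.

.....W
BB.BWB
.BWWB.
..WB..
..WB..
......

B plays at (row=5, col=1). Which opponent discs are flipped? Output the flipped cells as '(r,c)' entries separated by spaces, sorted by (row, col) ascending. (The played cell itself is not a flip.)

Dir NW: first cell '.' (not opp) -> no flip
Dir N: first cell '.' (not opp) -> no flip
Dir NE: opp run (4,2) capped by B -> flip
Dir W: first cell '.' (not opp) -> no flip
Dir E: first cell '.' (not opp) -> no flip
Dir SW: edge -> no flip
Dir S: edge -> no flip
Dir SE: edge -> no flip

Answer: (4,2)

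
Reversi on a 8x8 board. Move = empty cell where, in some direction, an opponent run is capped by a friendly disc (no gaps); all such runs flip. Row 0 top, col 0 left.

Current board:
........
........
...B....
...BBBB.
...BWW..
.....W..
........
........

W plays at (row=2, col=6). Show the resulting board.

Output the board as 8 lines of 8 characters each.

Answer: ........
........
...B..W.
...BBWB.
...BWW..
.....W..
........
........

Derivation:
Place W at (2,6); scan 8 dirs for brackets.
Dir NW: first cell '.' (not opp) -> no flip
Dir N: first cell '.' (not opp) -> no flip
Dir NE: first cell '.' (not opp) -> no flip
Dir W: first cell '.' (not opp) -> no flip
Dir E: first cell '.' (not opp) -> no flip
Dir SW: opp run (3,5) capped by W -> flip
Dir S: opp run (3,6), next='.' -> no flip
Dir SE: first cell '.' (not opp) -> no flip
All flips: (3,5)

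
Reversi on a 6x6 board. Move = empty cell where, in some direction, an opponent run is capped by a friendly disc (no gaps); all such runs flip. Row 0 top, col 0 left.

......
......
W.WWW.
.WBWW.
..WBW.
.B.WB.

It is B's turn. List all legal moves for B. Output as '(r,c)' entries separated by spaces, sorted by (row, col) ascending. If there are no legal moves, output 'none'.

Answer: (1,2) (1,3) (1,4) (1,5) (2,5) (3,0) (3,5) (4,1) (4,5) (5,2)

Derivation:
(1,0): no bracket -> illegal
(1,1): no bracket -> illegal
(1,2): flips 1 -> legal
(1,3): flips 2 -> legal
(1,4): flips 4 -> legal
(1,5): flips 3 -> legal
(2,1): no bracket -> illegal
(2,5): flips 1 -> legal
(3,0): flips 1 -> legal
(3,5): flips 2 -> legal
(4,0): no bracket -> illegal
(4,1): flips 1 -> legal
(4,5): flips 1 -> legal
(5,2): flips 2 -> legal
(5,5): no bracket -> illegal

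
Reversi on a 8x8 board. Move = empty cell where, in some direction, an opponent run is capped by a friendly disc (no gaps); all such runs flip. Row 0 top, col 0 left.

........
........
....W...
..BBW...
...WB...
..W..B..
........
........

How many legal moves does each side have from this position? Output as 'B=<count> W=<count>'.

-- B to move --
(1,3): no bracket -> illegal
(1,4): flips 2 -> legal
(1,5): flips 1 -> legal
(2,3): no bracket -> illegal
(2,5): no bracket -> illegal
(3,5): flips 1 -> legal
(4,1): no bracket -> illegal
(4,2): flips 1 -> legal
(4,5): no bracket -> illegal
(5,1): no bracket -> illegal
(5,3): flips 1 -> legal
(5,4): flips 1 -> legal
(6,1): no bracket -> illegal
(6,2): no bracket -> illegal
(6,3): no bracket -> illegal
B mobility = 6
-- W to move --
(2,1): flips 1 -> legal
(2,2): no bracket -> illegal
(2,3): flips 1 -> legal
(3,1): flips 2 -> legal
(3,5): no bracket -> illegal
(4,1): no bracket -> illegal
(4,2): flips 1 -> legal
(4,5): flips 1 -> legal
(4,6): no bracket -> illegal
(5,3): no bracket -> illegal
(5,4): flips 1 -> legal
(5,6): no bracket -> illegal
(6,4): no bracket -> illegal
(6,5): no bracket -> illegal
(6,6): no bracket -> illegal
W mobility = 6

Answer: B=6 W=6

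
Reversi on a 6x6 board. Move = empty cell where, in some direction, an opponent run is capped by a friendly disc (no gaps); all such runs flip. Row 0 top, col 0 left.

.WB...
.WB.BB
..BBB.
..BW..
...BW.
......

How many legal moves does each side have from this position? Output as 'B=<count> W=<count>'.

Answer: B=7 W=6

Derivation:
-- B to move --
(0,0): flips 2 -> legal
(1,0): flips 1 -> legal
(2,0): flips 1 -> legal
(2,1): no bracket -> illegal
(3,4): flips 1 -> legal
(3,5): no bracket -> illegal
(4,2): flips 1 -> legal
(4,5): flips 1 -> legal
(5,3): no bracket -> illegal
(5,4): no bracket -> illegal
(5,5): flips 2 -> legal
B mobility = 7
-- W to move --
(0,3): flips 1 -> legal
(0,4): no bracket -> illegal
(0,5): no bracket -> illegal
(1,3): flips 2 -> legal
(2,1): no bracket -> illegal
(2,5): no bracket -> illegal
(3,1): flips 1 -> legal
(3,4): flips 2 -> legal
(3,5): no bracket -> illegal
(4,1): no bracket -> illegal
(4,2): flips 1 -> legal
(5,2): no bracket -> illegal
(5,3): flips 1 -> legal
(5,4): no bracket -> illegal
W mobility = 6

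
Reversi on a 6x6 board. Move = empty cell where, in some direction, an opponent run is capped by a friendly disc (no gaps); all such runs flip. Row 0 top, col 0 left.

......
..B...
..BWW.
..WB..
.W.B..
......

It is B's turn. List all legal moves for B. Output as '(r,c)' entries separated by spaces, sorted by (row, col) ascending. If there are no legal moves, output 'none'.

Answer: (1,3) (1,5) (2,1) (2,5) (3,1) (3,4) (4,2)

Derivation:
(1,3): flips 1 -> legal
(1,4): no bracket -> illegal
(1,5): flips 1 -> legal
(2,1): flips 1 -> legal
(2,5): flips 2 -> legal
(3,0): no bracket -> illegal
(3,1): flips 1 -> legal
(3,4): flips 1 -> legal
(3,5): no bracket -> illegal
(4,0): no bracket -> illegal
(4,2): flips 1 -> legal
(5,0): no bracket -> illegal
(5,1): no bracket -> illegal
(5,2): no bracket -> illegal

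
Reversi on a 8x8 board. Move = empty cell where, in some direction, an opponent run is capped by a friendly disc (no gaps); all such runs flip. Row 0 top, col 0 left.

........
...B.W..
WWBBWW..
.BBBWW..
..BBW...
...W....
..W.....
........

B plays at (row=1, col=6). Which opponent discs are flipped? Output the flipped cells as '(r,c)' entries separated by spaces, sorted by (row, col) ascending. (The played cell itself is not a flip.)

Dir NW: first cell '.' (not opp) -> no flip
Dir N: first cell '.' (not opp) -> no flip
Dir NE: first cell '.' (not opp) -> no flip
Dir W: opp run (1,5), next='.' -> no flip
Dir E: first cell '.' (not opp) -> no flip
Dir SW: opp run (2,5) (3,4) capped by B -> flip
Dir S: first cell '.' (not opp) -> no flip
Dir SE: first cell '.' (not opp) -> no flip

Answer: (2,5) (3,4)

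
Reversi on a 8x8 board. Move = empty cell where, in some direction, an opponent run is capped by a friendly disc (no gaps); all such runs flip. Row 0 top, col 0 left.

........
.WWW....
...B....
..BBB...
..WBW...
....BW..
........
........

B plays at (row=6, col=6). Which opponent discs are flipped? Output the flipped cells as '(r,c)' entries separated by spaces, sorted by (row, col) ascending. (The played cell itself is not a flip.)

Answer: (4,4) (5,5)

Derivation:
Dir NW: opp run (5,5) (4,4) capped by B -> flip
Dir N: first cell '.' (not opp) -> no flip
Dir NE: first cell '.' (not opp) -> no flip
Dir W: first cell '.' (not opp) -> no flip
Dir E: first cell '.' (not opp) -> no flip
Dir SW: first cell '.' (not opp) -> no flip
Dir S: first cell '.' (not opp) -> no flip
Dir SE: first cell '.' (not opp) -> no flip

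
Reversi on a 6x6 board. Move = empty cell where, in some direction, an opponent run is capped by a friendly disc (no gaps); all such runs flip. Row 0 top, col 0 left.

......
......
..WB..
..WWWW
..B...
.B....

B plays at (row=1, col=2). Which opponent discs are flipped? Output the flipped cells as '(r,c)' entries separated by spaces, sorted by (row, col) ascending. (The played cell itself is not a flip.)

Dir NW: first cell '.' (not opp) -> no flip
Dir N: first cell '.' (not opp) -> no flip
Dir NE: first cell '.' (not opp) -> no flip
Dir W: first cell '.' (not opp) -> no flip
Dir E: first cell '.' (not opp) -> no flip
Dir SW: first cell '.' (not opp) -> no flip
Dir S: opp run (2,2) (3,2) capped by B -> flip
Dir SE: first cell 'B' (not opp) -> no flip

Answer: (2,2) (3,2)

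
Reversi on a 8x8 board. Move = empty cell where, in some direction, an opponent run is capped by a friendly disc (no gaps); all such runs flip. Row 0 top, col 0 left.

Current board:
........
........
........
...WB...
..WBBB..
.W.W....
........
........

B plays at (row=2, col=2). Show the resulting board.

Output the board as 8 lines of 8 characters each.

Answer: ........
........
..B.....
...BB...
..WBBB..
.W.W....
........
........

Derivation:
Place B at (2,2); scan 8 dirs for brackets.
Dir NW: first cell '.' (not opp) -> no flip
Dir N: first cell '.' (not opp) -> no flip
Dir NE: first cell '.' (not opp) -> no flip
Dir W: first cell '.' (not opp) -> no flip
Dir E: first cell '.' (not opp) -> no flip
Dir SW: first cell '.' (not opp) -> no flip
Dir S: first cell '.' (not opp) -> no flip
Dir SE: opp run (3,3) capped by B -> flip
All flips: (3,3)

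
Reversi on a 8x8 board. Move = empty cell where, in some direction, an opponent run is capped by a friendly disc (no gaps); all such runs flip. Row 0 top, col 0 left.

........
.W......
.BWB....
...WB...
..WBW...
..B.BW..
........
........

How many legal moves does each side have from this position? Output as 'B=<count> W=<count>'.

-- B to move --
(0,0): no bracket -> illegal
(0,1): flips 1 -> legal
(0,2): no bracket -> illegal
(1,0): no bracket -> illegal
(1,2): no bracket -> illegal
(1,3): no bracket -> illegal
(2,0): no bracket -> illegal
(2,4): no bracket -> illegal
(3,1): no bracket -> illegal
(3,2): flips 2 -> legal
(3,5): no bracket -> illegal
(4,1): flips 1 -> legal
(4,5): flips 1 -> legal
(4,6): no bracket -> illegal
(5,1): no bracket -> illegal
(5,3): no bracket -> illegal
(5,6): flips 1 -> legal
(6,4): no bracket -> illegal
(6,5): no bracket -> illegal
(6,6): no bracket -> illegal
B mobility = 5
-- W to move --
(1,0): no bracket -> illegal
(1,2): no bracket -> illegal
(1,3): flips 1 -> legal
(1,4): no bracket -> illegal
(2,0): flips 1 -> legal
(2,4): flips 2 -> legal
(2,5): no bracket -> illegal
(3,0): no bracket -> illegal
(3,1): flips 1 -> legal
(3,2): no bracket -> illegal
(3,5): flips 1 -> legal
(4,1): no bracket -> illegal
(4,5): no bracket -> illegal
(5,1): no bracket -> illegal
(5,3): flips 2 -> legal
(6,1): no bracket -> illegal
(6,2): flips 1 -> legal
(6,3): no bracket -> illegal
(6,4): flips 1 -> legal
(6,5): no bracket -> illegal
W mobility = 8

Answer: B=5 W=8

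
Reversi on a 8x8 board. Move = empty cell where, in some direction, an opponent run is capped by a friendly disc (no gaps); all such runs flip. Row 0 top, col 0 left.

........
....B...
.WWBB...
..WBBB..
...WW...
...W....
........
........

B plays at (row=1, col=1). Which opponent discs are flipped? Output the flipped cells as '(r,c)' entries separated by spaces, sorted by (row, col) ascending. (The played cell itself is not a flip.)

Answer: (2,2)

Derivation:
Dir NW: first cell '.' (not opp) -> no flip
Dir N: first cell '.' (not opp) -> no flip
Dir NE: first cell '.' (not opp) -> no flip
Dir W: first cell '.' (not opp) -> no flip
Dir E: first cell '.' (not opp) -> no flip
Dir SW: first cell '.' (not opp) -> no flip
Dir S: opp run (2,1), next='.' -> no flip
Dir SE: opp run (2,2) capped by B -> flip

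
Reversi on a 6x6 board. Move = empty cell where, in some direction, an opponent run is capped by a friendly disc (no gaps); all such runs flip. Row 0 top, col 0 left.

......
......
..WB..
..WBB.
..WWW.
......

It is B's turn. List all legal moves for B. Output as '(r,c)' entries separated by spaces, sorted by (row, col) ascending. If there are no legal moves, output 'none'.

(1,1): flips 1 -> legal
(1,2): no bracket -> illegal
(1,3): no bracket -> illegal
(2,1): flips 1 -> legal
(3,1): flips 1 -> legal
(3,5): no bracket -> illegal
(4,1): flips 1 -> legal
(4,5): no bracket -> illegal
(5,1): flips 1 -> legal
(5,2): flips 1 -> legal
(5,3): flips 1 -> legal
(5,4): flips 1 -> legal
(5,5): flips 1 -> legal

Answer: (1,1) (2,1) (3,1) (4,1) (5,1) (5,2) (5,3) (5,4) (5,5)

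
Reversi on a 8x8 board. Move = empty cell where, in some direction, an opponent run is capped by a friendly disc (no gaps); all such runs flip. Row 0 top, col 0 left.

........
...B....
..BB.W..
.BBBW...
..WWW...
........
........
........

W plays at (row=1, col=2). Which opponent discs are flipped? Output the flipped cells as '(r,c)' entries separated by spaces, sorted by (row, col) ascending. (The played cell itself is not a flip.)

Dir NW: first cell '.' (not opp) -> no flip
Dir N: first cell '.' (not opp) -> no flip
Dir NE: first cell '.' (not opp) -> no flip
Dir W: first cell '.' (not opp) -> no flip
Dir E: opp run (1,3), next='.' -> no flip
Dir SW: first cell '.' (not opp) -> no flip
Dir S: opp run (2,2) (3,2) capped by W -> flip
Dir SE: opp run (2,3) capped by W -> flip

Answer: (2,2) (2,3) (3,2)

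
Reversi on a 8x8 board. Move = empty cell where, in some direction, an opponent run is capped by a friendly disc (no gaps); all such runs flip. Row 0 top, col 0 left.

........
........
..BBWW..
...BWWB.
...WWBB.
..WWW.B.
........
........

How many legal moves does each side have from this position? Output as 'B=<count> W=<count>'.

-- B to move --
(1,3): flips 2 -> legal
(1,4): flips 1 -> legal
(1,5): flips 3 -> legal
(1,6): no bracket -> illegal
(2,6): flips 2 -> legal
(3,2): no bracket -> illegal
(4,1): no bracket -> illegal
(4,2): flips 2 -> legal
(5,1): no bracket -> illegal
(5,5): flips 1 -> legal
(6,1): no bracket -> illegal
(6,2): no bracket -> illegal
(6,3): flips 3 -> legal
(6,4): no bracket -> illegal
(6,5): no bracket -> illegal
B mobility = 7
-- W to move --
(1,1): flips 2 -> legal
(1,2): flips 1 -> legal
(1,3): flips 2 -> legal
(1,4): no bracket -> illegal
(2,1): flips 2 -> legal
(2,6): no bracket -> illegal
(2,7): flips 2 -> legal
(3,1): no bracket -> illegal
(3,2): flips 1 -> legal
(3,7): flips 1 -> legal
(4,2): flips 1 -> legal
(4,7): flips 3 -> legal
(5,5): flips 1 -> legal
(5,7): flips 1 -> legal
(6,5): no bracket -> illegal
(6,6): no bracket -> illegal
(6,7): flips 2 -> legal
W mobility = 12

Answer: B=7 W=12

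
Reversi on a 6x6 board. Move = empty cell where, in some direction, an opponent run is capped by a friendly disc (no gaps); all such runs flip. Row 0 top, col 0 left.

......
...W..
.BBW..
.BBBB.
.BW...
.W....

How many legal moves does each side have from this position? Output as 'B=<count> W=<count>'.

-- B to move --
(0,2): no bracket -> illegal
(0,3): flips 2 -> legal
(0,4): flips 1 -> legal
(1,2): flips 1 -> legal
(1,4): flips 1 -> legal
(2,4): flips 1 -> legal
(4,0): no bracket -> illegal
(4,3): flips 1 -> legal
(5,0): no bracket -> illegal
(5,2): flips 1 -> legal
(5,3): flips 1 -> legal
B mobility = 8
-- W to move --
(1,0): no bracket -> illegal
(1,1): flips 3 -> legal
(1,2): flips 2 -> legal
(2,0): flips 3 -> legal
(2,4): flips 1 -> legal
(2,5): no bracket -> illegal
(3,0): no bracket -> illegal
(3,5): no bracket -> illegal
(4,0): flips 3 -> legal
(4,3): flips 1 -> legal
(4,4): no bracket -> illegal
(4,5): flips 1 -> legal
(5,0): flips 2 -> legal
(5,2): no bracket -> illegal
W mobility = 8

Answer: B=8 W=8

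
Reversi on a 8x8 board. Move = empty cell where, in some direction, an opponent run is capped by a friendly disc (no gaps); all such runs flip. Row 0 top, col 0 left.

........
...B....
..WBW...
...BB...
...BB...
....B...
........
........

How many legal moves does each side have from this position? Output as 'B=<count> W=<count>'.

-- B to move --
(1,1): flips 1 -> legal
(1,2): no bracket -> illegal
(1,4): flips 1 -> legal
(1,5): flips 1 -> legal
(2,1): flips 1 -> legal
(2,5): flips 1 -> legal
(3,1): flips 1 -> legal
(3,2): no bracket -> illegal
(3,5): flips 1 -> legal
B mobility = 7
-- W to move --
(0,2): flips 1 -> legal
(0,3): no bracket -> illegal
(0,4): flips 1 -> legal
(1,2): no bracket -> illegal
(1,4): no bracket -> illegal
(2,5): no bracket -> illegal
(3,2): no bracket -> illegal
(3,5): no bracket -> illegal
(4,2): flips 1 -> legal
(4,5): no bracket -> illegal
(5,2): no bracket -> illegal
(5,3): no bracket -> illegal
(5,5): flips 2 -> legal
(6,3): no bracket -> illegal
(6,4): flips 3 -> legal
(6,5): no bracket -> illegal
W mobility = 5

Answer: B=7 W=5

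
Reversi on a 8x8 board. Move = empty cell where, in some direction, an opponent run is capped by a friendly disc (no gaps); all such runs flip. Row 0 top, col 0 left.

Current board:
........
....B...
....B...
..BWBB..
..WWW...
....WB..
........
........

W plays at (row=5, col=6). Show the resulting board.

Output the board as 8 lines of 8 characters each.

Answer: ........
....B...
....B...
..BWBB..
..WWW...
....WWW.
........
........

Derivation:
Place W at (5,6); scan 8 dirs for brackets.
Dir NW: first cell '.' (not opp) -> no flip
Dir N: first cell '.' (not opp) -> no flip
Dir NE: first cell '.' (not opp) -> no flip
Dir W: opp run (5,5) capped by W -> flip
Dir E: first cell '.' (not opp) -> no flip
Dir SW: first cell '.' (not opp) -> no flip
Dir S: first cell '.' (not opp) -> no flip
Dir SE: first cell '.' (not opp) -> no flip
All flips: (5,5)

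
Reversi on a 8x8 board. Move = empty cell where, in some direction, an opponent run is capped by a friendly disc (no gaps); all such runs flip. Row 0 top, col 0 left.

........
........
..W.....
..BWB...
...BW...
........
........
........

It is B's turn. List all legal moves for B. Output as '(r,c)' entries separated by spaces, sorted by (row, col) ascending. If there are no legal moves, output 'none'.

(1,1): no bracket -> illegal
(1,2): flips 1 -> legal
(1,3): no bracket -> illegal
(2,1): no bracket -> illegal
(2,3): flips 1 -> legal
(2,4): no bracket -> illegal
(3,1): no bracket -> illegal
(3,5): no bracket -> illegal
(4,2): no bracket -> illegal
(4,5): flips 1 -> legal
(5,3): no bracket -> illegal
(5,4): flips 1 -> legal
(5,5): no bracket -> illegal

Answer: (1,2) (2,3) (4,5) (5,4)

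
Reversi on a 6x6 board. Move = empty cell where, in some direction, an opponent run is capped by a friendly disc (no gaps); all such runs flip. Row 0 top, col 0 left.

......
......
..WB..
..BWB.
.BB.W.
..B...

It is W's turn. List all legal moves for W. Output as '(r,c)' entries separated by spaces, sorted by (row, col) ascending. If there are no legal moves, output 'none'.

Answer: (1,3) (2,4) (3,1) (3,5) (5,1)

Derivation:
(1,2): no bracket -> illegal
(1,3): flips 1 -> legal
(1,4): no bracket -> illegal
(2,1): no bracket -> illegal
(2,4): flips 2 -> legal
(2,5): no bracket -> illegal
(3,0): no bracket -> illegal
(3,1): flips 1 -> legal
(3,5): flips 1 -> legal
(4,0): no bracket -> illegal
(4,3): no bracket -> illegal
(4,5): no bracket -> illegal
(5,0): no bracket -> illegal
(5,1): flips 1 -> legal
(5,3): no bracket -> illegal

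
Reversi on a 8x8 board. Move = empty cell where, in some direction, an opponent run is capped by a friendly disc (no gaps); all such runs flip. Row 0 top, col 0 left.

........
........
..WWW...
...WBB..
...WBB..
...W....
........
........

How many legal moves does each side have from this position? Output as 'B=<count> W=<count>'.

-- B to move --
(1,1): flips 2 -> legal
(1,2): flips 1 -> legal
(1,3): flips 1 -> legal
(1,4): flips 1 -> legal
(1,5): no bracket -> illegal
(2,1): no bracket -> illegal
(2,5): no bracket -> illegal
(3,1): no bracket -> illegal
(3,2): flips 1 -> legal
(4,2): flips 1 -> legal
(5,2): flips 1 -> legal
(5,4): no bracket -> illegal
(6,2): flips 1 -> legal
(6,3): no bracket -> illegal
(6,4): no bracket -> illegal
B mobility = 8
-- W to move --
(2,5): flips 1 -> legal
(2,6): flips 2 -> legal
(3,6): flips 2 -> legal
(4,6): flips 3 -> legal
(5,4): flips 2 -> legal
(5,5): flips 1 -> legal
(5,6): flips 2 -> legal
W mobility = 7

Answer: B=8 W=7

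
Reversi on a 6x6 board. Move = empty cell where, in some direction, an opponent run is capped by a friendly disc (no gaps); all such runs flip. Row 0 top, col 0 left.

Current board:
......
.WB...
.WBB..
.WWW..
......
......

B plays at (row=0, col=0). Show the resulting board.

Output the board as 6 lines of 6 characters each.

Place B at (0,0); scan 8 dirs for brackets.
Dir NW: edge -> no flip
Dir N: edge -> no flip
Dir NE: edge -> no flip
Dir W: edge -> no flip
Dir E: first cell '.' (not opp) -> no flip
Dir SW: edge -> no flip
Dir S: first cell '.' (not opp) -> no flip
Dir SE: opp run (1,1) capped by B -> flip
All flips: (1,1)

Answer: B.....
.BB...
.WBB..
.WWW..
......
......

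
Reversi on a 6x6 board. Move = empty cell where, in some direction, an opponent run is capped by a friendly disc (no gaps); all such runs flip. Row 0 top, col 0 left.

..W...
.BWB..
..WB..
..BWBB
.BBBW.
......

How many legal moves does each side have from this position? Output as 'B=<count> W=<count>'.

Answer: B=8 W=13

Derivation:
-- B to move --
(0,1): flips 1 -> legal
(0,3): no bracket -> illegal
(2,1): flips 1 -> legal
(2,4): flips 1 -> legal
(3,1): flips 1 -> legal
(4,5): flips 1 -> legal
(5,3): flips 1 -> legal
(5,4): flips 1 -> legal
(5,5): flips 3 -> legal
B mobility = 8
-- W to move --
(0,0): flips 1 -> legal
(0,1): no bracket -> illegal
(0,3): flips 2 -> legal
(0,4): flips 1 -> legal
(1,0): flips 1 -> legal
(1,4): flips 1 -> legal
(2,0): flips 1 -> legal
(2,1): no bracket -> illegal
(2,4): flips 3 -> legal
(2,5): no bracket -> illegal
(3,0): no bracket -> illegal
(3,1): flips 1 -> legal
(4,0): flips 3 -> legal
(4,5): flips 2 -> legal
(5,0): no bracket -> illegal
(5,1): flips 1 -> legal
(5,2): flips 2 -> legal
(5,3): flips 1 -> legal
(5,4): no bracket -> illegal
W mobility = 13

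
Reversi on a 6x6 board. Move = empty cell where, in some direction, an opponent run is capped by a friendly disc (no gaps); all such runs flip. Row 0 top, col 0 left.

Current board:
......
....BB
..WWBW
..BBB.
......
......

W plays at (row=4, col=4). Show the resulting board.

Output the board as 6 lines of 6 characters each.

Place W at (4,4); scan 8 dirs for brackets.
Dir NW: opp run (3,3) capped by W -> flip
Dir N: opp run (3,4) (2,4) (1,4), next='.' -> no flip
Dir NE: first cell '.' (not opp) -> no flip
Dir W: first cell '.' (not opp) -> no flip
Dir E: first cell '.' (not opp) -> no flip
Dir SW: first cell '.' (not opp) -> no flip
Dir S: first cell '.' (not opp) -> no flip
Dir SE: first cell '.' (not opp) -> no flip
All flips: (3,3)

Answer: ......
....BB
..WWBW
..BWB.
....W.
......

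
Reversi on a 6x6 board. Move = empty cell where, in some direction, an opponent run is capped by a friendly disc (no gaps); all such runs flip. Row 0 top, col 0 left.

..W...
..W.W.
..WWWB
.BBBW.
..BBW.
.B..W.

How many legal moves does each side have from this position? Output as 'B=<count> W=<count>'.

Answer: B=9 W=6

Derivation:
-- B to move --
(0,1): no bracket -> illegal
(0,3): flips 1 -> legal
(0,4): no bracket -> illegal
(0,5): flips 2 -> legal
(1,1): flips 1 -> legal
(1,3): flips 2 -> legal
(1,5): flips 1 -> legal
(2,1): flips 3 -> legal
(3,5): flips 1 -> legal
(4,5): flips 1 -> legal
(5,3): no bracket -> illegal
(5,5): flips 1 -> legal
B mobility = 9
-- W to move --
(1,5): no bracket -> illegal
(2,0): no bracket -> illegal
(2,1): flips 2 -> legal
(3,0): flips 3 -> legal
(3,5): no bracket -> illegal
(4,0): flips 1 -> legal
(4,1): flips 3 -> legal
(5,0): no bracket -> illegal
(5,2): flips 3 -> legal
(5,3): flips 2 -> legal
W mobility = 6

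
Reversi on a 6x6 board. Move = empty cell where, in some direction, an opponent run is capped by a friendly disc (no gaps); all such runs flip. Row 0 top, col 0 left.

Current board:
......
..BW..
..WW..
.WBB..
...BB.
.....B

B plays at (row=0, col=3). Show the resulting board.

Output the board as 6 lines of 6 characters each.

Answer: ...B..
..BB..
..WB..
.WBB..
...BB.
.....B

Derivation:
Place B at (0,3); scan 8 dirs for brackets.
Dir NW: edge -> no flip
Dir N: edge -> no flip
Dir NE: edge -> no flip
Dir W: first cell '.' (not opp) -> no flip
Dir E: first cell '.' (not opp) -> no flip
Dir SW: first cell 'B' (not opp) -> no flip
Dir S: opp run (1,3) (2,3) capped by B -> flip
Dir SE: first cell '.' (not opp) -> no flip
All flips: (1,3) (2,3)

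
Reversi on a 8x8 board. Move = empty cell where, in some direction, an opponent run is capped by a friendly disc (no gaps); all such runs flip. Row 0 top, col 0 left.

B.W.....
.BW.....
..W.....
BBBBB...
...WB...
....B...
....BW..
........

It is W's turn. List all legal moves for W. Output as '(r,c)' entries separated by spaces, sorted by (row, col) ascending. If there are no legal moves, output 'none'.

Answer: (1,0) (2,0) (2,1) (2,3) (2,5) (4,0) (4,2) (4,5) (5,5) (6,3)

Derivation:
(0,1): no bracket -> illegal
(1,0): flips 1 -> legal
(2,0): flips 1 -> legal
(2,1): flips 1 -> legal
(2,3): flips 1 -> legal
(2,4): no bracket -> illegal
(2,5): flips 1 -> legal
(3,5): no bracket -> illegal
(4,0): flips 1 -> legal
(4,1): no bracket -> illegal
(4,2): flips 1 -> legal
(4,5): flips 1 -> legal
(5,3): no bracket -> illegal
(5,5): flips 2 -> legal
(6,3): flips 1 -> legal
(7,3): no bracket -> illegal
(7,4): no bracket -> illegal
(7,5): no bracket -> illegal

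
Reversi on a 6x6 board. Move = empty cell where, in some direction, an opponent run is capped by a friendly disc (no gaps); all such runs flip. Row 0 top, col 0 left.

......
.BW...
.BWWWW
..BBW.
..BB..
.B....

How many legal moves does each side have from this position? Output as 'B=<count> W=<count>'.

Answer: B=6 W=9

Derivation:
-- B to move --
(0,1): no bracket -> illegal
(0,2): flips 2 -> legal
(0,3): flips 1 -> legal
(1,3): flips 2 -> legal
(1,4): flips 1 -> legal
(1,5): flips 1 -> legal
(3,1): no bracket -> illegal
(3,5): flips 1 -> legal
(4,4): no bracket -> illegal
(4,5): no bracket -> illegal
B mobility = 6
-- W to move --
(0,0): flips 1 -> legal
(0,1): no bracket -> illegal
(0,2): no bracket -> illegal
(1,0): flips 1 -> legal
(2,0): flips 1 -> legal
(3,0): flips 1 -> legal
(3,1): flips 2 -> legal
(4,0): no bracket -> illegal
(4,1): flips 1 -> legal
(4,4): flips 1 -> legal
(5,0): no bracket -> illegal
(5,2): flips 3 -> legal
(5,3): flips 2 -> legal
(5,4): no bracket -> illegal
W mobility = 9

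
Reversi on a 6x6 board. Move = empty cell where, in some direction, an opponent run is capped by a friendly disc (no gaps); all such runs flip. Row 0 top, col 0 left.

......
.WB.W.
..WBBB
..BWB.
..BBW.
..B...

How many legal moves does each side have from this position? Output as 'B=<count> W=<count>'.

Answer: B=7 W=8

Derivation:
-- B to move --
(0,0): no bracket -> illegal
(0,1): no bracket -> illegal
(0,2): no bracket -> illegal
(0,3): flips 1 -> legal
(0,4): flips 1 -> legal
(0,5): flips 1 -> legal
(1,0): flips 1 -> legal
(1,3): no bracket -> illegal
(1,5): no bracket -> illegal
(2,0): no bracket -> illegal
(2,1): flips 1 -> legal
(3,1): no bracket -> illegal
(3,5): no bracket -> illegal
(4,5): flips 1 -> legal
(5,3): no bracket -> illegal
(5,4): flips 1 -> legal
(5,5): no bracket -> illegal
B mobility = 7
-- W to move --
(0,1): no bracket -> illegal
(0,2): flips 1 -> legal
(0,3): no bracket -> illegal
(1,3): flips 2 -> legal
(1,5): flips 1 -> legal
(2,1): no bracket -> illegal
(3,1): flips 1 -> legal
(3,5): flips 1 -> legal
(4,1): flips 4 -> legal
(4,5): no bracket -> illegal
(5,1): flips 1 -> legal
(5,3): flips 1 -> legal
(5,4): no bracket -> illegal
W mobility = 8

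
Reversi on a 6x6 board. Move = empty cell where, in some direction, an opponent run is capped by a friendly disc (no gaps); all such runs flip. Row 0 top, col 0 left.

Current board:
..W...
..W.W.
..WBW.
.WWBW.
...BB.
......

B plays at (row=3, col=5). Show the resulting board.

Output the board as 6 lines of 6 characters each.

Place B at (3,5); scan 8 dirs for brackets.
Dir NW: opp run (2,4), next='.' -> no flip
Dir N: first cell '.' (not opp) -> no flip
Dir NE: edge -> no flip
Dir W: opp run (3,4) capped by B -> flip
Dir E: edge -> no flip
Dir SW: first cell 'B' (not opp) -> no flip
Dir S: first cell '.' (not opp) -> no flip
Dir SE: edge -> no flip
All flips: (3,4)

Answer: ..W...
..W.W.
..WBW.
.WWBBB
...BB.
......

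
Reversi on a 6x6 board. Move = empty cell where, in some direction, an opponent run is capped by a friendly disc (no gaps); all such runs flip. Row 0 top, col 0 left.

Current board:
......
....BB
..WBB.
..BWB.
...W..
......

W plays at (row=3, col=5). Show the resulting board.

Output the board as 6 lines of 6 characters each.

Place W at (3,5); scan 8 dirs for brackets.
Dir NW: opp run (2,4), next='.' -> no flip
Dir N: first cell '.' (not opp) -> no flip
Dir NE: edge -> no flip
Dir W: opp run (3,4) capped by W -> flip
Dir E: edge -> no flip
Dir SW: first cell '.' (not opp) -> no flip
Dir S: first cell '.' (not opp) -> no flip
Dir SE: edge -> no flip
All flips: (3,4)

Answer: ......
....BB
..WBB.
..BWWW
...W..
......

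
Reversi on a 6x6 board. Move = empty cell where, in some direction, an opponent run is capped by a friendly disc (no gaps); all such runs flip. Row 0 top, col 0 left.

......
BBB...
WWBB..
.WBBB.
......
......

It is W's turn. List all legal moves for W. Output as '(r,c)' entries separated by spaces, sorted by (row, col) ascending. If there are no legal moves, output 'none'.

(0,0): flips 1 -> legal
(0,1): flips 1 -> legal
(0,2): flips 1 -> legal
(0,3): flips 1 -> legal
(1,3): flips 1 -> legal
(1,4): no bracket -> illegal
(2,4): flips 2 -> legal
(2,5): no bracket -> illegal
(3,5): flips 3 -> legal
(4,1): no bracket -> illegal
(4,2): no bracket -> illegal
(4,3): flips 1 -> legal
(4,4): no bracket -> illegal
(4,5): no bracket -> illegal

Answer: (0,0) (0,1) (0,2) (0,3) (1,3) (2,4) (3,5) (4,3)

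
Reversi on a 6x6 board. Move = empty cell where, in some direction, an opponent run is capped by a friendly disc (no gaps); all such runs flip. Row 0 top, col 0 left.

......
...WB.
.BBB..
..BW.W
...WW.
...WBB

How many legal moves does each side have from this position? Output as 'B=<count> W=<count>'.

Answer: B=5 W=4

Derivation:
-- B to move --
(0,2): no bracket -> illegal
(0,3): flips 1 -> legal
(0,4): flips 1 -> legal
(1,2): flips 1 -> legal
(2,4): no bracket -> illegal
(2,5): no bracket -> illegal
(3,4): flips 2 -> legal
(4,2): no bracket -> illegal
(4,5): no bracket -> illegal
(5,2): flips 1 -> legal
B mobility = 5
-- W to move --
(0,3): no bracket -> illegal
(0,4): no bracket -> illegal
(0,5): no bracket -> illegal
(1,0): flips 2 -> legal
(1,1): flips 1 -> legal
(1,2): no bracket -> illegal
(1,5): flips 1 -> legal
(2,0): no bracket -> illegal
(2,4): no bracket -> illegal
(2,5): no bracket -> illegal
(3,0): no bracket -> illegal
(3,1): flips 2 -> legal
(3,4): no bracket -> illegal
(4,1): no bracket -> illegal
(4,2): no bracket -> illegal
(4,5): no bracket -> illegal
W mobility = 4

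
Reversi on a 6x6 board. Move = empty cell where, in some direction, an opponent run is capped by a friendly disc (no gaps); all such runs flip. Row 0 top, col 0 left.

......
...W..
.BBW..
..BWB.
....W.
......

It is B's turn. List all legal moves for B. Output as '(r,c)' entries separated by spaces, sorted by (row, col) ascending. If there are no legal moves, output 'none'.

Answer: (0,4) (1,2) (1,4) (2,4) (5,4) (5,5)

Derivation:
(0,2): no bracket -> illegal
(0,3): no bracket -> illegal
(0,4): flips 1 -> legal
(1,2): flips 1 -> legal
(1,4): flips 1 -> legal
(2,4): flips 1 -> legal
(3,5): no bracket -> illegal
(4,2): no bracket -> illegal
(4,3): no bracket -> illegal
(4,5): no bracket -> illegal
(5,3): no bracket -> illegal
(5,4): flips 1 -> legal
(5,5): flips 2 -> legal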